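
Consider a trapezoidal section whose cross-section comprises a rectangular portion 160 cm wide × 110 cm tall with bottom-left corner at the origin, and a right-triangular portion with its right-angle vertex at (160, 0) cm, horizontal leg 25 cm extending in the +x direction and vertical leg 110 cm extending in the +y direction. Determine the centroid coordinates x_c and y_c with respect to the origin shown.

rectangular portion: A = 160 × 110 = 17600.00, centroid at (80.00, 55.00).
triangular portion: A = ½·25·110 = 1375.00, centroid at (168.33, 36.67).
ΣA = 18975.00 cm², ΣAx_c = 1639458.33 cm³, ΣAy_c = 1018416.67 cm³.
x_c = 1639458.33/18975.00 = 86.40 cm; y_c = 1018416.67/18975.00 = 53.67 cm.

x_c = 86.40 cm, y_c = 53.67 cm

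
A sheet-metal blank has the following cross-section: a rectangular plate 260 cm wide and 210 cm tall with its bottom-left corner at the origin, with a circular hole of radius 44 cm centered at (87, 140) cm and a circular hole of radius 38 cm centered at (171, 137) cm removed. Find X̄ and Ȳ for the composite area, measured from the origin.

plate: A = 260 × 210 = 54600.00, centroid at (130.00, 105.00).
hole 1: A = −π·44² = -6082.12, centroid at (87.00, 140.00).
hole 2: A = −π·38² = -4536.46, centroid at (171.00, 137.00).
ΣA = 43981.42 cm²
ΣAX̄ = (54600.00)(130.00) + (-6082.12)(87.00) + (-4536.46)(171.00) = 5793120.64 cm³
ΣAȲ = (54600.00)(105.00) + (-6082.12)(140.00) + (-4536.46)(137.00) = 4260007.74 cm³
X̄ = 5793120.64 / 43981.42 = 131.72 cm
Ȳ = 4260007.74 / 43981.42 = 96.86 cm

X̄ = 131.72 cm, Ȳ = 96.86 cm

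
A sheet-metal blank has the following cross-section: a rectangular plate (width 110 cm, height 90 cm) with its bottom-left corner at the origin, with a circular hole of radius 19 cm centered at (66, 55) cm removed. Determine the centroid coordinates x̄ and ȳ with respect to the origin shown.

plate: A = 110 × 90 = 9900.00, centroid at (55.00, 45.00).
hole: A = −π·19² = -1134.11, centroid at (66.00, 55.00).
ΣA = 8765.89 cm²
ΣAx̄ = (9900.00)(55.00) + (-1134.11)(66.00) = 469648.41 cm³
ΣAȳ = (9900.00)(45.00) + (-1134.11)(55.00) = 383123.68 cm³
x̄ = 469648.41 / 8765.89 = 53.58 cm
ȳ = 383123.68 / 8765.89 = 43.71 cm

x̄ = 53.58 cm, ȳ = 43.71 cm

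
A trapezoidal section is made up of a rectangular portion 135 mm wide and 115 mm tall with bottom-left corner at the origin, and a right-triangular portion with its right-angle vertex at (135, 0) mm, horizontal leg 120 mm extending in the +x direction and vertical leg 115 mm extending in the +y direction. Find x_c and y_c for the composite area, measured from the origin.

rectangular portion: A = 135 × 115 = 15525.00, centroid at (67.50, 57.50).
triangular portion: A = ½·120·115 = 6900.00, centroid at (175.00, 38.33).
ΣA = 22425.00 mm², ΣAx_c = 2255437.50 mm³, ΣAy_c = 1157187.50 mm³.
x_c = 2255437.50/22425.00 = 100.58 mm; y_c = 1157187.50/22425.00 = 51.60 mm.

x_c = 100.58 mm, y_c = 51.60 mm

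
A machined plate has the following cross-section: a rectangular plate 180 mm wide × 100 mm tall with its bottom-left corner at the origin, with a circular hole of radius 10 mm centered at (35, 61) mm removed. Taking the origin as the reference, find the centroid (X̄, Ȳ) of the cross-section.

plate: A = 180 × 100 = 18000.00, centroid at (90.00, 50.00).
hole: A = −π·10² = -314.16, centroid at (35.00, 61.00).
ΣA = 17685.84 mm²
ΣAX̄ = (18000.00)(90.00) + (-314.16)(35.00) = 1609004.43 mm³
ΣAȲ = (18000.00)(50.00) + (-314.16)(61.00) = 880836.28 mm³
X̄ = 1609004.43 / 17685.84 = 90.98 mm
Ȳ = 880836.28 / 17685.84 = 49.80 mm

X̄ = 90.98 mm, Ȳ = 49.80 mm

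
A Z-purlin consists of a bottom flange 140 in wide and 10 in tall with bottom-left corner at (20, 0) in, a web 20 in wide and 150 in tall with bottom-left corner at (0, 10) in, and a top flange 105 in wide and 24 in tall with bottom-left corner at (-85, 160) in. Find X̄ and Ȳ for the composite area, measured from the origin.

Part | A | x̄ᵢ | ȳᵢ | A·x̄ᵢ | A·ȳᵢ
bottom flange | 1400.00 | 90.00 | 5.00 | 126000.00 | 7000.00
web | 3000.00 | 10.00 | 85.00 | 30000.00 | 255000.00
top flange | 2520.00 | -32.50 | 172.00 | -81900.00 | 433440.00
Σ | 6920.00 |  |  | 74100.00 | 695440.00
X̄ = 74100.00 / 6920.00 = 10.71 in
Ȳ = 695440.00 / 6920.00 = 100.50 in

X̄ = 10.71 in, Ȳ = 100.50 in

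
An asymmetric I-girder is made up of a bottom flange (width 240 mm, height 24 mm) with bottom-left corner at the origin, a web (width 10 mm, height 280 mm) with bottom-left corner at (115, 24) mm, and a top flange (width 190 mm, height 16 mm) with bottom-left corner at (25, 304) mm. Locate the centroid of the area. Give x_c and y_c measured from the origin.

x_c = 120.00 mm, y_c = 127.31 mm

Part | A | x̄ᵢ | ȳᵢ | A·x̄ᵢ | A·ȳᵢ
bottom flange | 5760.00 | 120.00 | 12.00 | 691200.00 | 69120.00
web | 2800.00 | 120.00 | 164.00 | 336000.00 | 459200.00
top flange | 3040.00 | 120.00 | 312.00 | 364800.00 | 948480.00
Σ | 11600.00 |  |  | 1392000.00 | 1476800.00
x_c = 1392000.00 / 11600.00 = 120.00 mm
y_c = 1476800.00 / 11600.00 = 127.31 mm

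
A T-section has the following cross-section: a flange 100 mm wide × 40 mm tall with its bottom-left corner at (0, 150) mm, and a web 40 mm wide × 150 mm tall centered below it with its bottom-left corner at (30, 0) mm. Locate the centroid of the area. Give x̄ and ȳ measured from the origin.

web: A = 40 × 150 = 6000.00, centroid at (50.00, 75.00).
flange: A = 100 × 40 = 4000.00, centroid at (50.00, 170.00).
ΣA = 10000.00 mm², ΣAx̄ = 500000.00 mm³, ΣAȳ = 1130000.00 mm³.
x̄ = 500000.00/10000.00 = 50.00 mm; ȳ = 1130000.00/10000.00 = 113.00 mm.

x̄ = 50.00 mm, ȳ = 113.00 mm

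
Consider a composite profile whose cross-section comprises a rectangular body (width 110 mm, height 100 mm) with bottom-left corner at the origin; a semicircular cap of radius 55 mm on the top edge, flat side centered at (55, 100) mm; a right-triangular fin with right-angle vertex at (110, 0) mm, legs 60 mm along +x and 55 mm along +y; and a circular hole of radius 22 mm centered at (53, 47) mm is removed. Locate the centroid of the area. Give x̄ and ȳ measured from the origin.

x̄ = 62.98 mm, ȳ = 68.94 mm

rectangular body: A = 110 × 100 = 11000.00, centroid at (55.00, 50.00).
semicircular top: A = ½π·55² = 4751.66, centroid at (55.00, 123.34).
triangular fin: A = ½·60·55 = 1650.00, centroid at (130.00, 18.33).
hole: A = −π·22² = -1520.53, centroid at (53.00, 47.00).
ΣA = 15881.13 mm², ΣAx̄ = 1000253.10 mm³, ΣAȳ = 1094867.61 mm³.
x̄ = 1000253.10/15881.13 = 62.98 mm; ȳ = 1094867.61/15881.13 = 68.94 mm.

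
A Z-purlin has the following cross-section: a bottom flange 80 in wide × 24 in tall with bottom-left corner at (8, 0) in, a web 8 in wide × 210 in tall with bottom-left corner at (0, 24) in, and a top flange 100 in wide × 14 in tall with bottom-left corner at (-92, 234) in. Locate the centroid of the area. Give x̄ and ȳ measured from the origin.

bottom flange: A = 80 × 24 = 1920.00, centroid at (48.00, 12.00).
web: A = 8 × 210 = 1680.00, centroid at (4.00, 129.00).
top flange: A = 100 × 14 = 1400.00, centroid at (-42.00, 241.00).
ΣA = 5000.00 in²
ΣAx̄ = (1920.00)(48.00) + (1680.00)(4.00) + (1400.00)(-42.00) = 40080.00 in³
ΣAȳ = (1920.00)(12.00) + (1680.00)(129.00) + (1400.00)(241.00) = 577160.00 in³
x̄ = 40080.00 / 5000.00 = 8.02 in
ȳ = 577160.00 / 5000.00 = 115.43 in

x̄ = 8.02 in, ȳ = 115.43 in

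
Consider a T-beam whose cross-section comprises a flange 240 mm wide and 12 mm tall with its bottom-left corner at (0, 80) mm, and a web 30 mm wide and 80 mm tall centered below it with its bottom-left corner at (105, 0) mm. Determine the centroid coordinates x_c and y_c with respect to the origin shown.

web: A = 30 × 80 = 2400.00, centroid at (120.00, 40.00).
flange: A = 240 × 12 = 2880.00, centroid at (120.00, 86.00).
ΣA = 5280.00 mm²
ΣAx_c = (2400.00)(120.00) + (2880.00)(120.00) = 633600.00 mm³
ΣAy_c = (2400.00)(40.00) + (2880.00)(86.00) = 343680.00 mm³
x_c = 633600.00 / 5280.00 = 120.00 mm
y_c = 343680.00 / 5280.00 = 65.09 mm

x_c = 120.00 mm, y_c = 65.09 mm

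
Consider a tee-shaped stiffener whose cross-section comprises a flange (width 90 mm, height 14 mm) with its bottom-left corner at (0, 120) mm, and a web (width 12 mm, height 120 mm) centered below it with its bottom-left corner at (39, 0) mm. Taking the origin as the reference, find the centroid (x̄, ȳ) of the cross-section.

web: A = 12 × 120 = 1440.00, centroid at (45.00, 60.00).
flange: A = 90 × 14 = 1260.00, centroid at (45.00, 127.00).
ΣA = 2700.00 mm²
ΣAx̄ = (1440.00)(45.00) + (1260.00)(45.00) = 121500.00 mm³
ΣAȳ = (1440.00)(60.00) + (1260.00)(127.00) = 246420.00 mm³
x̄ = 121500.00 / 2700.00 = 45.00 mm
ȳ = 246420.00 / 2700.00 = 91.27 mm

x̄ = 45.00 mm, ȳ = 91.27 mm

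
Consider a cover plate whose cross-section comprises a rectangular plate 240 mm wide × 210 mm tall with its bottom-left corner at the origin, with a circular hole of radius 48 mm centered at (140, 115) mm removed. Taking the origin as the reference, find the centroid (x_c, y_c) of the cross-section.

x_c = 116.65 mm, y_c = 103.32 mm

plate: A = 240 × 210 = 50400.00, centroid at (120.00, 105.00).
hole: A = −π·48² = -7238.23, centroid at (140.00, 115.00).
ΣA = 43161.77 mm²
ΣAx_c = (50400.00)(120.00) + (-7238.23)(140.00) = 5034647.87 mm³
ΣAy_c = (50400.00)(105.00) + (-7238.23)(115.00) = 4459603.61 mm³
x_c = 5034647.87 / 43161.77 = 116.65 mm
y_c = 4459603.61 / 43161.77 = 103.32 mm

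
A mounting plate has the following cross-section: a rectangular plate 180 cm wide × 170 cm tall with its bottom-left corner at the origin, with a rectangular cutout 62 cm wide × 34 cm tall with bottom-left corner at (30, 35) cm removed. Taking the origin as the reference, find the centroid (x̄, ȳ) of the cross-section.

plate: A = 180 × 170 = 30600.00, centroid at (90.00, 85.00).
hole: A = −(62 × 34) = -2108.00, centroid at (61.00, 52.00).
ΣA = 28492.00 cm², ΣAx̄ = 2625412.00 cm³, ΣAȳ = 2491384.00 cm³.
x̄ = 2625412.00/28492.00 = 92.15 cm; ȳ = 2491384.00/28492.00 = 87.44 cm.

x̄ = 92.15 cm, ȳ = 87.44 cm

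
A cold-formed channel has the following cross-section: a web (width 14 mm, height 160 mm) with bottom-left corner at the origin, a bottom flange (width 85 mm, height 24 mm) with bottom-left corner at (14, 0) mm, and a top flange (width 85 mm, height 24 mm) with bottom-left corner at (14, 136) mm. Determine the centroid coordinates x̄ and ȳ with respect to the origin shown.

x̄ = 38.96 mm, ȳ = 80.00 mm

web: A = 14 × 160 = 2240.00, centroid at (7.00, 80.00).
bottom flange: A = 85 × 24 = 2040.00, centroid at (56.50, 12.00).
top flange: A = 85 × 24 = 2040.00, centroid at (56.50, 148.00).
ΣA = 6320.00 mm²
ΣAx̄ = (2240.00)(7.00) + (2040.00)(56.50) + (2040.00)(56.50) = 246200.00 mm³
ΣAȳ = (2240.00)(80.00) + (2040.00)(12.00) + (2040.00)(148.00) = 505600.00 mm³
x̄ = 246200.00 / 6320.00 = 38.96 mm
ȳ = 505600.00 / 6320.00 = 80.00 mm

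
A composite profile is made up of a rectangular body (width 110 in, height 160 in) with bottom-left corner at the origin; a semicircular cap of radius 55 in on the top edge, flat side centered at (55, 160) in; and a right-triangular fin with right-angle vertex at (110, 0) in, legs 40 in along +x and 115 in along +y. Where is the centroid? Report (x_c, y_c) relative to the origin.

x_c = 61.38 in, y_c = 96.03 in

rectangular body: A = 110 × 160 = 17600.00, centroid at (55.00, 80.00).
semicircular top: A = ½π·55² = 4751.66, centroid at (55.00, 183.34).
triangular fin: A = ½·40·115 = 2300.00, centroid at (123.33, 38.33).
ΣA = 24651.66 in², ΣAx_c = 1513007.91 in³, ΣAy_c = 2367348.76 in³.
x_c = 1513007.91/24651.66 = 61.38 in; y_c = 2367348.76/24651.66 = 96.03 in.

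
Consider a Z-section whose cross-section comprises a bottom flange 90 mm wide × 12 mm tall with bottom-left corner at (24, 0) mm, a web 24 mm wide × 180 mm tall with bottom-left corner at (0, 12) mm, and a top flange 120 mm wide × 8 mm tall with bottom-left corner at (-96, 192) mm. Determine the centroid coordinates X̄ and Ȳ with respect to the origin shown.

X̄ = 14.43 mm, Ȳ = 99.89 mm

Part | A | x̄ᵢ | ȳᵢ | A·x̄ᵢ | A·ȳᵢ
bottom flange | 1080.00 | 69.00 | 6.00 | 74520.00 | 6480.00
web | 4320.00 | 12.00 | 102.00 | 51840.00 | 440640.00
top flange | 960.00 | -36.00 | 196.00 | -34560.00 | 188160.00
Σ | 6360.00 |  |  | 91800.00 | 635280.00
X̄ = 91800.00 / 6360.00 = 14.43 mm
Ȳ = 635280.00 / 6360.00 = 99.89 mm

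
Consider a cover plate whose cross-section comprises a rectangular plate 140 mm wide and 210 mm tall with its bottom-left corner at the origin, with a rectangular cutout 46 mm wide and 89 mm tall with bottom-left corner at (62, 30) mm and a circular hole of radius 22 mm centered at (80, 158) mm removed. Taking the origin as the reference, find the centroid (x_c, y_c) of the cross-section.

x_c = 66.78 mm, y_c = 106.86 mm

plate: A = 140 × 210 = 29400.00, centroid at (70.00, 105.00).
hole 1: A = −(46 × 89) = -4094.00, centroid at (85.00, 74.50).
hole 2: A = −π·22² = -1520.53, centroid at (80.00, 158.00).
ΣA = 23785.47 mm²
ΣAx_c = (29400.00)(70.00) + (-4094.00)(85.00) + (-1520.53)(80.00) = 1588367.53 mm³
ΣAy_c = (29400.00)(105.00) + (-4094.00)(74.50) + (-1520.53)(158.00) = 2541753.13 mm³
x_c = 1588367.53 / 23785.47 = 66.78 mm
y_c = 2541753.13 / 23785.47 = 106.86 mm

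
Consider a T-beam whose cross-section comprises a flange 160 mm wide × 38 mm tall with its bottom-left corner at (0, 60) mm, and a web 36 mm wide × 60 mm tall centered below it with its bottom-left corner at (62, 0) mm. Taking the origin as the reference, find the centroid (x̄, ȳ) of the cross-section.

x̄ = 80.00 mm, ȳ = 66.16 mm

Part | A | x̄ᵢ | ȳᵢ | A·x̄ᵢ | A·ȳᵢ
web | 2160.00 | 80.00 | 30.00 | 172800.00 | 64800.00
flange | 6080.00 | 80.00 | 79.00 | 486400.00 | 480320.00
Σ | 8240.00 |  |  | 659200.00 | 545120.00
x̄ = 659200.00 / 8240.00 = 80.00 mm
ȳ = 545120.00 / 8240.00 = 66.16 mm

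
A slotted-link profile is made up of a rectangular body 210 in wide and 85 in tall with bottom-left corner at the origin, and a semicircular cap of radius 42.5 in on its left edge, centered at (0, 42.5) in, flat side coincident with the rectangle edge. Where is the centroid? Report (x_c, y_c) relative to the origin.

x_c = 88.13 in, y_c = 42.50 in

rectangular body: A = 210 × 85 = 17850.00, centroid at (105.00, 42.50).
semicircular end: A = ½π·42.5² = 2837.25, centroid at (-18.04, 42.50).
ΣA = 20687.25 in²
ΣAx_c = (17850.00)(105.00) + (2837.25)(-18.04) = 1823072.92 in³
ΣAy_c = (17850.00)(42.50) + (2837.25)(42.50) = 879208.16 in³
x_c = 1823072.92 / 20687.25 = 88.13 in
y_c = 879208.16 / 20687.25 = 42.50 in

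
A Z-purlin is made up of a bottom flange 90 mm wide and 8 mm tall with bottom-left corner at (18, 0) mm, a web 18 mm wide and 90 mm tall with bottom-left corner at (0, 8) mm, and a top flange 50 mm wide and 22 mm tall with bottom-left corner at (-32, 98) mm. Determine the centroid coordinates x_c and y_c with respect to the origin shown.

bottom flange: A = 90 × 8 = 720.00, centroid at (63.00, 4.00).
web: A = 18 × 90 = 1620.00, centroid at (9.00, 53.00).
top flange: A = 50 × 22 = 1100.00, centroid at (-7.00, 109.00).
ΣA = 3440.00 mm²
ΣAx_c = (720.00)(63.00) + (1620.00)(9.00) + (1100.00)(-7.00) = 52240.00 mm³
ΣAy_c = (720.00)(4.00) + (1620.00)(53.00) + (1100.00)(109.00) = 208640.00 mm³
x_c = 52240.00 / 3440.00 = 15.19 mm
y_c = 208640.00 / 3440.00 = 60.65 mm

x_c = 15.19 mm, y_c = 60.65 mm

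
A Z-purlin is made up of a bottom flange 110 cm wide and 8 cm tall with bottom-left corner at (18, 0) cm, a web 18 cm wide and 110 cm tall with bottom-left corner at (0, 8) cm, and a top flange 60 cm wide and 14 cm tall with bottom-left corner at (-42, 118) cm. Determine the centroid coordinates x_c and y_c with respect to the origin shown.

x_c = 19.45 cm, y_c = 63.04 cm

bottom flange: A = 110 × 8 = 880.00, centroid at (73.00, 4.00).
web: A = 18 × 110 = 1980.00, centroid at (9.00, 63.00).
top flange: A = 60 × 14 = 840.00, centroid at (-12.00, 125.00).
ΣA = 3700.00 cm²
ΣAx_c = (880.00)(73.00) + (1980.00)(9.00) + (840.00)(-12.00) = 71980.00 cm³
ΣAy_c = (880.00)(4.00) + (1980.00)(63.00) + (840.00)(125.00) = 233260.00 cm³
x_c = 71980.00 / 3700.00 = 19.45 cm
y_c = 233260.00 / 3700.00 = 63.04 cm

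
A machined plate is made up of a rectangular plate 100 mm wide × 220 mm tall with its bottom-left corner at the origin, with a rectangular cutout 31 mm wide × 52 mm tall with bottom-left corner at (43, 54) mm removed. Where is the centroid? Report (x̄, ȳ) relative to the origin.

plate: A = 100 × 220 = 22000.00, centroid at (50.00, 110.00).
hole: A = −(31 × 52) = -1612.00, centroid at (58.50, 80.00).
ΣA = 20388.00 mm²
ΣAx̄ = (22000.00)(50.00) + (-1612.00)(58.50) = 1005698.00 mm³
ΣAȳ = (22000.00)(110.00) + (-1612.00)(80.00) = 2291040.00 mm³
x̄ = 1005698.00 / 20388.00 = 49.33 mm
ȳ = 2291040.00 / 20388.00 = 112.37 mm

x̄ = 49.33 mm, ȳ = 112.37 mm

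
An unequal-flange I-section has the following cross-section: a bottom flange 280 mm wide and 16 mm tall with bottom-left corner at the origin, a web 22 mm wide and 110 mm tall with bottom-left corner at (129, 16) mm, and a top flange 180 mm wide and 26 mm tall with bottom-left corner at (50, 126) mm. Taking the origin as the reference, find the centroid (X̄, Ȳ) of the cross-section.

bottom flange: A = 280 × 16 = 4480.00, centroid at (140.00, 8.00).
web: A = 22 × 110 = 2420.00, centroid at (140.00, 71.00).
top flange: A = 180 × 26 = 4680.00, centroid at (140.00, 139.00).
ΣA = 11580.00 mm², ΣAX̄ = 1621200.00 mm³, ΣAȲ = 858180.00 mm³.
X̄ = 1621200.00/11580.00 = 140.00 mm; Ȳ = 858180.00/11580.00 = 74.11 mm.

X̄ = 140.00 mm, Ȳ = 74.11 mm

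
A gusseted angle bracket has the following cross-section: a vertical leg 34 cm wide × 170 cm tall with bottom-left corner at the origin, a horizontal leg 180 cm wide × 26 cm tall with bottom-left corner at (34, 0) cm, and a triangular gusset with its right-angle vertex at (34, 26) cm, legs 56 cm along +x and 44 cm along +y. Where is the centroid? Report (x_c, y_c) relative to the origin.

x_c = 63.59 cm, y_c = 51.51 cm

Part | A | x̄ᵢ | ȳᵢ | A·x̄ᵢ | A·ȳᵢ
vertical leg | 5780.00 | 17.00 | 85.00 | 98260.00 | 491300.00
horizontal leg | 4680.00 | 124.00 | 13.00 | 580320.00 | 60840.00
gusset | 1232.00 | 52.67 | 40.67 | 64885.33 | 50101.33
Σ | 11692.00 |  |  | 743465.33 | 602241.33
x_c = 743465.33 / 11692.00 = 63.59 cm
y_c = 602241.33 / 11692.00 = 51.51 cm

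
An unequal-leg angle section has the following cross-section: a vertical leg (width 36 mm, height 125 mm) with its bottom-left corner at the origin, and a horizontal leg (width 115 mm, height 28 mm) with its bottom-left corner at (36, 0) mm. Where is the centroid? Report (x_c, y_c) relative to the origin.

Part | A | x̄ᵢ | ȳᵢ | A·x̄ᵢ | A·ȳᵢ
vertical leg | 4500.00 | 18.00 | 62.50 | 81000.00 | 281250.00
horizontal leg | 3220.00 | 93.50 | 14.00 | 301070.00 | 45080.00
Σ | 7720.00 |  |  | 382070.00 | 326330.00
x_c = 382070.00 / 7720.00 = 49.49 mm
y_c = 326330.00 / 7720.00 = 42.27 mm

x_c = 49.49 mm, y_c = 42.27 mm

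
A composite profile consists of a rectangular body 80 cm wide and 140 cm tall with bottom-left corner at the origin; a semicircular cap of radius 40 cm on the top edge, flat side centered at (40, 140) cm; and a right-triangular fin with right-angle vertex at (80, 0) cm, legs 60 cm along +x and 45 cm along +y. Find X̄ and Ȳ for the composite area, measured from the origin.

X̄ = 45.38 cm, Ȳ = 79.58 cm

Part | A | x̄ᵢ | ȳᵢ | A·x̄ᵢ | A·ȳᵢ
rectangular body | 11200.00 | 40.00 | 70.00 | 448000.00 | 784000.00
semicircular top | 2513.27 | 40.00 | 156.98 | 100530.96 | 394525.04
triangular fin | 1350.00 | 100.00 | 15.00 | 135000.00 | 20250.00
Σ | 15063.27 |  |  | 683530.96 | 1198775.04
X̄ = 683530.96 / 15063.27 = 45.38 cm
Ȳ = 1198775.04 / 15063.27 = 79.58 cm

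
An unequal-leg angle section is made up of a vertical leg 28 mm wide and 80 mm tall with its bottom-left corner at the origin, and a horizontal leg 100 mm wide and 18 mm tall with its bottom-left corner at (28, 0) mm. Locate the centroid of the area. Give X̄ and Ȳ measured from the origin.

vertical leg: A = 28 × 80 = 2240.00, centroid at (14.00, 40.00).
horizontal leg: A = 100 × 18 = 1800.00, centroid at (78.00, 9.00).
ΣA = 4040.00 mm²
ΣAX̄ = (2240.00)(14.00) + (1800.00)(78.00) = 171760.00 mm³
ΣAȲ = (2240.00)(40.00) + (1800.00)(9.00) = 105800.00 mm³
X̄ = 171760.00 / 4040.00 = 42.51 mm
Ȳ = 105800.00 / 4040.00 = 26.19 mm

X̄ = 42.51 mm, Ȳ = 26.19 mm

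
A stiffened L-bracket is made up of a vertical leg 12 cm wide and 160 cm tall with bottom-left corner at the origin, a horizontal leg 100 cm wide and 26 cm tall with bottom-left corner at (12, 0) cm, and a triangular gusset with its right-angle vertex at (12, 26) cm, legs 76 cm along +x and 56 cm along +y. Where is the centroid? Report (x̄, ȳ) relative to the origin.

vertical leg: A = 12 × 160 = 1920.00, centroid at (6.00, 80.00).
horizontal leg: A = 100 × 26 = 2600.00, centroid at (62.00, 13.00).
gusset: A = ½·76·56 = 2128.00, centroid at (37.33, 44.67).
ΣA = 6648.00 cm², ΣAx̄ = 252165.33 cm³, ΣAȳ = 282450.67 cm³.
x̄ = 252165.33/6648.00 = 37.93 cm; ȳ = 282450.67/6648.00 = 42.49 cm.

x̄ = 37.93 cm, ȳ = 42.49 cm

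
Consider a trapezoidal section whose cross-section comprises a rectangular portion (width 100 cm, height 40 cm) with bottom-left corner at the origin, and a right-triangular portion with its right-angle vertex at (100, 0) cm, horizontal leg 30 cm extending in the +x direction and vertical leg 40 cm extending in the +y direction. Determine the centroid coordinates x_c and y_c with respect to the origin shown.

x_c = 57.83 cm, y_c = 19.13 cm

rectangular portion: A = 100 × 40 = 4000.00, centroid at (50.00, 20.00).
triangular portion: A = ½·30·40 = 600.00, centroid at (110.00, 13.33).
ΣA = 4600.00 cm², ΣAx_c = 266000.00 cm³, ΣAy_c = 88000.00 cm³.
x_c = 266000.00/4600.00 = 57.83 cm; y_c = 88000.00/4600.00 = 19.13 cm.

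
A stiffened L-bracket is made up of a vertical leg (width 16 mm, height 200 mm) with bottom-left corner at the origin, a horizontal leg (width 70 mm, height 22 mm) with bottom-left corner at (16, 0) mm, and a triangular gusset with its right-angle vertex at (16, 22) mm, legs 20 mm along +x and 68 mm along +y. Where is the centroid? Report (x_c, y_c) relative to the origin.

x_c = 22.06 mm, y_c = 67.77 mm

vertical leg: A = 16 × 200 = 3200.00, centroid at (8.00, 100.00).
horizontal leg: A = 70 × 22 = 1540.00, centroid at (51.00, 11.00).
gusset: A = ½·20·68 = 680.00, centroid at (22.67, 44.67).
ΣA = 5420.00 mm², ΣAx_c = 119553.33 mm³, ΣAy_c = 367313.33 mm³.
x_c = 119553.33/5420.00 = 22.06 mm; y_c = 367313.33/5420.00 = 67.77 mm.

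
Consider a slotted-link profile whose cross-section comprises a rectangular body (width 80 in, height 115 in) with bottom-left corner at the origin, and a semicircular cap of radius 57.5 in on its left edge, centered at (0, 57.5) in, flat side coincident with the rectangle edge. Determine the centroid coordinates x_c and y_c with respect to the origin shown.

rectangular body: A = 80 × 115 = 9200.00, centroid at (40.00, 57.50).
semicircular end: A = ½π·57.5² = 5193.45, centroid at (-24.40, 57.50).
ΣA = 14393.45 in²
ΣAx_c = (9200.00)(40.00) + (5193.45)(-24.40) = 241260.42 in³
ΣAy_c = (9200.00)(57.50) + (5193.45)(57.50) = 827623.11 in³
x_c = 241260.42 / 14393.45 = 16.76 in
y_c = 827623.11 / 14393.45 = 57.50 in

x_c = 16.76 in, y_c = 57.50 in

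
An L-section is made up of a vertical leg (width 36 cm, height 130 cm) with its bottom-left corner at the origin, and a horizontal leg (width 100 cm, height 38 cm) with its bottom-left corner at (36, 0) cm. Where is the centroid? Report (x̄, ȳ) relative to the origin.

x̄ = 48.47 cm, ȳ = 44.39 cm

vertical leg: A = 36 × 130 = 4680.00, centroid at (18.00, 65.00).
horizontal leg: A = 100 × 38 = 3800.00, centroid at (86.00, 19.00).
ΣA = 8480.00 cm²
ΣAx̄ = (4680.00)(18.00) + (3800.00)(86.00) = 411040.00 cm³
ΣAȳ = (4680.00)(65.00) + (3800.00)(19.00) = 376400.00 cm³
x̄ = 411040.00 / 8480.00 = 48.47 cm
ȳ = 376400.00 / 8480.00 = 44.39 cm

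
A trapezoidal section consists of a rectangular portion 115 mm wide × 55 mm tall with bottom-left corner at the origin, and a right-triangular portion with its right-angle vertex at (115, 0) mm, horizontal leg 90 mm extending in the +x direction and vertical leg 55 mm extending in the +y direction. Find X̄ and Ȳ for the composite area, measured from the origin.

rectangular portion: A = 115 × 55 = 6325.00, centroid at (57.50, 27.50).
triangular portion: A = ½·90·55 = 2475.00, centroid at (145.00, 18.33).
ΣA = 8800.00 mm², ΣAX̄ = 722562.50 mm³, ΣAȲ = 219312.50 mm³.
X̄ = 722562.50/8800.00 = 82.11 mm; Ȳ = 219312.50/8800.00 = 24.92 mm.

X̄ = 82.11 mm, Ȳ = 24.92 mm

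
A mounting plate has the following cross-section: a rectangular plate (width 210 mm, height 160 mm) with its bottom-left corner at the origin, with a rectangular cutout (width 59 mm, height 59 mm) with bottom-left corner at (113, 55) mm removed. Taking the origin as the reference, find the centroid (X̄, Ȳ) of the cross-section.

plate: A = 210 × 160 = 33600.00, centroid at (105.00, 80.00).
hole: A = −(59 × 59) = -3481.00, centroid at (142.50, 84.50).
ΣA = 30119.00 mm²
ΣAX̄ = (33600.00)(105.00) + (-3481.00)(142.50) = 3031957.50 mm³
ΣAȲ = (33600.00)(80.00) + (-3481.00)(84.50) = 2393855.50 mm³
X̄ = 3031957.50 / 30119.00 = 100.67 mm
Ȳ = 2393855.50 / 30119.00 = 79.48 mm

X̄ = 100.67 mm, Ȳ = 79.48 mm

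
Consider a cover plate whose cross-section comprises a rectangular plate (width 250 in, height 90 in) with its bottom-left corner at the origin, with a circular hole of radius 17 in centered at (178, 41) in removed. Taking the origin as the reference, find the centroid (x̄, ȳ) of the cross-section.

plate: A = 250 × 90 = 22500.00, centroid at (125.00, 45.00).
hole: A = −π·17² = -907.92, centroid at (178.00, 41.00).
ΣA = 21592.08 in², ΣAx̄ = 2650890.19 in³, ΣAȳ = 975275.27 in³.
x̄ = 2650890.19/21592.08 = 122.77 in; ȳ = 975275.27/21592.08 = 45.17 in.

x̄ = 122.77 in, ȳ = 45.17 in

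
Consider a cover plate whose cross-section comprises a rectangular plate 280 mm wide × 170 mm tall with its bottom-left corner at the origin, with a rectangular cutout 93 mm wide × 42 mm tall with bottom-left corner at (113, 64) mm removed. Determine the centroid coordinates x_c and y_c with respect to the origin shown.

plate: A = 280 × 170 = 47600.00, centroid at (140.00, 85.00).
hole: A = −(93 × 42) = -3906.00, centroid at (159.50, 85.00).
ΣA = 43694.00 mm²
ΣAx_c = (47600.00)(140.00) + (-3906.00)(159.50) = 6040993.00 mm³
ΣAy_c = (47600.00)(85.00) + (-3906.00)(85.00) = 3713990.00 mm³
x_c = 6040993.00 / 43694.00 = 138.26 mm
y_c = 3713990.00 / 43694.00 = 85.00 mm

x_c = 138.26 mm, y_c = 85.00 mm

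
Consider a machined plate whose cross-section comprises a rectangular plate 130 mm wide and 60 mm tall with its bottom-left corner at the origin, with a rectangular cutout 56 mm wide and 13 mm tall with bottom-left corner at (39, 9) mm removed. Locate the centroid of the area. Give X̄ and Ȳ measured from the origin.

X̄ = 64.79 mm, Ȳ = 31.49 mm

plate: A = 130 × 60 = 7800.00, centroid at (65.00, 30.00).
hole: A = −(56 × 13) = -728.00, centroid at (67.00, 15.50).
ΣA = 7072.00 mm²
ΣAX̄ = (7800.00)(65.00) + (-728.00)(67.00) = 458224.00 mm³
ΣAȲ = (7800.00)(30.00) + (-728.00)(15.50) = 222716.00 mm³
X̄ = 458224.00 / 7072.00 = 64.79 mm
Ȳ = 222716.00 / 7072.00 = 31.49 mm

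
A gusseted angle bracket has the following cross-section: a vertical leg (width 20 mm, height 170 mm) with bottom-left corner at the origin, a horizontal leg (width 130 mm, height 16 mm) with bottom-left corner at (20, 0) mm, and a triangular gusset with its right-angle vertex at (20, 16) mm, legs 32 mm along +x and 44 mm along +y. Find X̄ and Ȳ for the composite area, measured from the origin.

X̄ = 37.58 mm, Ȳ = 52.92 mm

vertical leg: A = 20 × 170 = 3400.00, centroid at (10.00, 85.00).
horizontal leg: A = 130 × 16 = 2080.00, centroid at (85.00, 8.00).
gusset: A = ½·32·44 = 704.00, centroid at (30.67, 30.67).
ΣA = 6184.00 mm², ΣAX̄ = 232389.33 mm³, ΣAȲ = 327229.33 mm³.
X̄ = 232389.33/6184.00 = 37.58 mm; Ȳ = 327229.33/6184.00 = 52.92 mm.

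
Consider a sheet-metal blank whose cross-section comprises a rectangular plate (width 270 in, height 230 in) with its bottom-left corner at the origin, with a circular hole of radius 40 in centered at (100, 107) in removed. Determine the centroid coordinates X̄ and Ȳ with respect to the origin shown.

X̄ = 138.08 in, Ȳ = 115.70 in

plate: A = 270 × 230 = 62100.00, centroid at (135.00, 115.00).
hole: A = −π·40² = -5026.55, centroid at (100.00, 107.00).
ΣA = 57073.45 in²
ΣAX̄ = (62100.00)(135.00) + (-5026.55)(100.00) = 7880845.18 in³
ΣAȲ = (62100.00)(115.00) + (-5026.55)(107.00) = 6603659.34 in³
X̄ = 7880845.18 / 57073.45 = 138.08 in
Ȳ = 6603659.34 / 57073.45 = 115.70 in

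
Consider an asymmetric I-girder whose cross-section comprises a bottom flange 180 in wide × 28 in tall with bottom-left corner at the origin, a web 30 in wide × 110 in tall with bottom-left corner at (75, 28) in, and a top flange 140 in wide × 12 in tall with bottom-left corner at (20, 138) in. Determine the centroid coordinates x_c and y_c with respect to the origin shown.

Part | A | x̄ᵢ | ȳᵢ | A·x̄ᵢ | A·ȳᵢ
bottom flange | 5040.00 | 90.00 | 14.00 | 453600.00 | 70560.00
web | 3300.00 | 90.00 | 83.00 | 297000.00 | 273900.00
top flange | 1680.00 | 90.00 | 144.00 | 151200.00 | 241920.00
Σ | 10020.00 |  |  | 901800.00 | 586380.00
x_c = 901800.00 / 10020.00 = 90.00 in
y_c = 586380.00 / 10020.00 = 58.52 in

x_c = 90.00 in, y_c = 58.52 in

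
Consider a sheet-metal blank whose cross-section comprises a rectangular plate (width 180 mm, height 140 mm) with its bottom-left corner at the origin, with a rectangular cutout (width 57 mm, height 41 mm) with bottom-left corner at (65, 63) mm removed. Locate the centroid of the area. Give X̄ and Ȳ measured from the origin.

X̄ = 89.64 mm, Ȳ = 68.62 mm

plate: A = 180 × 140 = 25200.00, centroid at (90.00, 70.00).
hole: A = −(57 × 41) = -2337.00, centroid at (93.50, 83.50).
ΣA = 22863.00 mm²
ΣAX̄ = (25200.00)(90.00) + (-2337.00)(93.50) = 2049490.50 mm³
ΣAȲ = (25200.00)(70.00) + (-2337.00)(83.50) = 1568860.50 mm³
X̄ = 2049490.50 / 22863.00 = 89.64 mm
Ȳ = 1568860.50 / 22863.00 = 68.62 mm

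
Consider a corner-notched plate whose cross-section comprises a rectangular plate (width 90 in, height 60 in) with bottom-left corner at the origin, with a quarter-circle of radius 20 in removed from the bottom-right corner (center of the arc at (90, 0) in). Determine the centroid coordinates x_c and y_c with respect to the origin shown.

plate: A = 90 × 60 = 5400.00, centroid at (45.00, 30.00).
removed quarter-circle: A = −¼π·20² = -314.16, centroid at (81.51, 8.49).
ΣA = 5085.84 in²
ΣAx_c = (5400.00)(45.00) + (-314.16)(81.51) = 217392.33 in³
ΣAy_c = (5400.00)(30.00) + (-314.16)(8.49) = 159333.33 in³
x_c = 217392.33 / 5085.84 = 42.74 in
y_c = 159333.33 / 5085.84 = 31.33 in

x_c = 42.74 in, y_c = 31.33 in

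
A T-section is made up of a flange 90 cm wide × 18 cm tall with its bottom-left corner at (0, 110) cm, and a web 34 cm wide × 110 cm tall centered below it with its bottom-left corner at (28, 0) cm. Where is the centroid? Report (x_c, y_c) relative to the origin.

x_c = 45.00 cm, y_c = 74.34 cm

Part | A | x̄ᵢ | ȳᵢ | A·x̄ᵢ | A·ȳᵢ
web | 3740.00 | 45.00 | 55.00 | 168300.00 | 205700.00
flange | 1620.00 | 45.00 | 119.00 | 72900.00 | 192780.00
Σ | 5360.00 |  |  | 241200.00 | 398480.00
x_c = 241200.00 / 5360.00 = 45.00 cm
y_c = 398480.00 / 5360.00 = 74.34 cm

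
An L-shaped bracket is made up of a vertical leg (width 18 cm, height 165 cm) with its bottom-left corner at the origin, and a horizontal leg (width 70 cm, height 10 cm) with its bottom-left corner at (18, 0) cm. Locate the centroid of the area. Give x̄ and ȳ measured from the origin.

x̄ = 17.39 cm, ȳ = 67.72 cm

vertical leg: A = 18 × 165 = 2970.00, centroid at (9.00, 82.50).
horizontal leg: A = 70 × 10 = 700.00, centroid at (53.00, 5.00).
ΣA = 3670.00 cm²
ΣAx̄ = (2970.00)(9.00) + (700.00)(53.00) = 63830.00 cm³
ΣAȳ = (2970.00)(82.50) + (700.00)(5.00) = 248525.00 cm³
x̄ = 63830.00 / 3670.00 = 17.39 cm
ȳ = 248525.00 / 3670.00 = 67.72 cm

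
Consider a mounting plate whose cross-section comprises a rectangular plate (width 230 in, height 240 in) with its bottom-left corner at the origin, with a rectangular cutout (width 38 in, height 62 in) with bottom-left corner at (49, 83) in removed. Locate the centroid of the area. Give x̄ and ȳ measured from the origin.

x̄ = 117.10 in, ȳ = 120.27 in

Part | A | x̄ᵢ | ȳᵢ | A·x̄ᵢ | A·ȳᵢ
plate | 55200.00 | 115.00 | 120.00 | 6348000.00 | 6624000.00
hole | -2356.00 | 68.00 | 114.00 | -160208.00 | -268584.00
Σ | 52844.00 |  |  | 6187792.00 | 6355416.00
x̄ = 6187792.00 / 52844.00 = 117.10 in
ȳ = 6355416.00 / 52844.00 = 120.27 in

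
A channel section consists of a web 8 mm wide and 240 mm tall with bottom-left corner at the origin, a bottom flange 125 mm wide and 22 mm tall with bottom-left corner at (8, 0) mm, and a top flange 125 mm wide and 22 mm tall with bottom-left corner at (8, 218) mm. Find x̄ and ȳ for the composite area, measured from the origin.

web: A = 8 × 240 = 1920.00, centroid at (4.00, 120.00).
bottom flange: A = 125 × 22 = 2750.00, centroid at (70.50, 11.00).
top flange: A = 125 × 22 = 2750.00, centroid at (70.50, 229.00).
ΣA = 7420.00 mm², ΣAx̄ = 395430.00 mm³, ΣAȳ = 890400.00 mm³.
x̄ = 395430.00/7420.00 = 53.29 mm; ȳ = 890400.00/7420.00 = 120.00 mm.

x̄ = 53.29 mm, ȳ = 120.00 mm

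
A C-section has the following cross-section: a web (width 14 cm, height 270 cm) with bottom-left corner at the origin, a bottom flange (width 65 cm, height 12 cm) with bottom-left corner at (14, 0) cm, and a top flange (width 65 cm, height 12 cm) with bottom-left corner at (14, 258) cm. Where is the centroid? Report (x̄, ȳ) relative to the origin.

x̄ = 18.54 cm, ȳ = 135.00 cm

web: A = 14 × 270 = 3780.00, centroid at (7.00, 135.00).
bottom flange: A = 65 × 12 = 780.00, centroid at (46.50, 6.00).
top flange: A = 65 × 12 = 780.00, centroid at (46.50, 264.00).
ΣA = 5340.00 cm², ΣAx̄ = 99000.00 cm³, ΣAȳ = 720900.00 cm³.
x̄ = 99000.00/5340.00 = 18.54 cm; ȳ = 720900.00/5340.00 = 135.00 cm.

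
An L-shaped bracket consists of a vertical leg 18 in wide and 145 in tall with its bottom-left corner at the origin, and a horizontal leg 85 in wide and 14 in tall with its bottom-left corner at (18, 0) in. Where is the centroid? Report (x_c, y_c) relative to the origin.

vertical leg: A = 18 × 145 = 2610.00, centroid at (9.00, 72.50).
horizontal leg: A = 85 × 14 = 1190.00, centroid at (60.50, 7.00).
ΣA = 3800.00 in²
ΣAx_c = (2610.00)(9.00) + (1190.00)(60.50) = 95485.00 in³
ΣAy_c = (2610.00)(72.50) + (1190.00)(7.00) = 197555.00 in³
x_c = 95485.00 / 3800.00 = 25.13 in
y_c = 197555.00 / 3800.00 = 51.99 in

x_c = 25.13 in, y_c = 51.99 in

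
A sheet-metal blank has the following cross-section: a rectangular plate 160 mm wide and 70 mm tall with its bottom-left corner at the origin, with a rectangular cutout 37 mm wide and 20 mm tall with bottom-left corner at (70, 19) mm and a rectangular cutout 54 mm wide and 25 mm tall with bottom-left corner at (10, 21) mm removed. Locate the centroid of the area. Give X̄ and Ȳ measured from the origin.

plate: A = 160 × 70 = 11200.00, centroid at (80.00, 35.00).
hole 1: A = −(37 × 20) = -740.00, centroid at (88.50, 29.00).
hole 2: A = −(54 × 25) = -1350.00, centroid at (37.00, 33.50).
ΣA = 9110.00 mm², ΣAX̄ = 780560.00 mm³, ΣAȲ = 325315.00 mm³.
X̄ = 780560.00/9110.00 = 85.68 mm; Ȳ = 325315.00/9110.00 = 35.71 mm.

X̄ = 85.68 mm, Ȳ = 35.71 mm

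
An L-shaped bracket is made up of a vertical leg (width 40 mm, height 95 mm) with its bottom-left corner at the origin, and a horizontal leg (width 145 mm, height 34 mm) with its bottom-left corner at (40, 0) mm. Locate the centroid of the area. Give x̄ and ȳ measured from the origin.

x̄ = 72.24 mm, ȳ = 30.28 mm

vertical leg: A = 40 × 95 = 3800.00, centroid at (20.00, 47.50).
horizontal leg: A = 145 × 34 = 4930.00, centroid at (112.50, 17.00).
ΣA = 8730.00 mm²
ΣAx̄ = (3800.00)(20.00) + (4930.00)(112.50) = 630625.00 mm³
ΣAȳ = (3800.00)(47.50) + (4930.00)(17.00) = 264310.00 mm³
x̄ = 630625.00 / 8730.00 = 72.24 mm
ȳ = 264310.00 / 8730.00 = 30.28 mm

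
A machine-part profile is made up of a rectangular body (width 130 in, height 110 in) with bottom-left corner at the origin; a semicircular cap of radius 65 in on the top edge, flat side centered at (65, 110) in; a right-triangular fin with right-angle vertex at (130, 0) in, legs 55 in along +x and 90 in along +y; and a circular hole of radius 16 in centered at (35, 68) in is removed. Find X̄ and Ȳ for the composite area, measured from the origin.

Part | A | x̄ᵢ | ȳᵢ | A·x̄ᵢ | A·ȳᵢ
rectangular body | 14300.00 | 65.00 | 55.00 | 929500.00 | 786500.00
semicircular top | 6636.61 | 65.00 | 137.59 | 431379.94 | 913110.93
triangular fin | 2475.00 | 148.33 | 30.00 | 367125.00 | 74250.00
hole | -804.25 | 35.00 | 68.00 | -28148.67 | -54688.84
Σ | 22607.37 |  |  | 1699856.27 | 1719172.08
X̄ = 1699856.27 / 22607.37 = 75.19 in
Ȳ = 1719172.08 / 22607.37 = 76.04 in

X̄ = 75.19 in, Ȳ = 76.04 in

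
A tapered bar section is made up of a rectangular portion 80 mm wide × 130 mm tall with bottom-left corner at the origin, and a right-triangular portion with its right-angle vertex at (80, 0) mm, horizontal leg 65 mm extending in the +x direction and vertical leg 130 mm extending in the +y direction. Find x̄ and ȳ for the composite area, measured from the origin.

rectangular portion: A = 80 × 130 = 10400.00, centroid at (40.00, 65.00).
triangular portion: A = ½·65·130 = 4225.00, centroid at (101.67, 43.33).
ΣA = 14625.00 mm²
ΣAx̄ = (10400.00)(40.00) + (4225.00)(101.67) = 845541.67 mm³
ΣAȳ = (10400.00)(65.00) + (4225.00)(43.33) = 859083.33 mm³
x̄ = 845541.67 / 14625.00 = 57.81 mm
ȳ = 859083.33 / 14625.00 = 58.74 mm

x̄ = 57.81 mm, ȳ = 58.74 mm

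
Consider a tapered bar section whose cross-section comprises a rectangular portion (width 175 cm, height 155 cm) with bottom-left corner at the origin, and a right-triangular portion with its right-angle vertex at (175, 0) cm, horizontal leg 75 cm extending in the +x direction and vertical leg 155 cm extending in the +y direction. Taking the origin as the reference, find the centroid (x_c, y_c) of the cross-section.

rectangular portion: A = 175 × 155 = 27125.00, centroid at (87.50, 77.50).
triangular portion: A = ½·75·155 = 5812.50, centroid at (200.00, 51.67).
ΣA = 32937.50 cm², ΣAx_c = 3535937.50 cm³, ΣAy_c = 2402500.00 cm³.
x_c = 3535937.50/32937.50 = 107.35 cm; y_c = 2402500.00/32937.50 = 72.94 cm.

x_c = 107.35 cm, y_c = 72.94 cm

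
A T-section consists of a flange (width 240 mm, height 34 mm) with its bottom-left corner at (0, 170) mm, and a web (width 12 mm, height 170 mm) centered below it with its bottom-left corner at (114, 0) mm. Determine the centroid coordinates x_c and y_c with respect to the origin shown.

x_c = 120.00 mm, y_c = 166.60 mm

web: A = 12 × 170 = 2040.00, centroid at (120.00, 85.00).
flange: A = 240 × 34 = 8160.00, centroid at (120.00, 187.00).
ΣA = 10200.00 mm², ΣAx_c = 1224000.00 mm³, ΣAy_c = 1699320.00 mm³.
x_c = 1224000.00/10200.00 = 120.00 mm; y_c = 1699320.00/10200.00 = 166.60 mm.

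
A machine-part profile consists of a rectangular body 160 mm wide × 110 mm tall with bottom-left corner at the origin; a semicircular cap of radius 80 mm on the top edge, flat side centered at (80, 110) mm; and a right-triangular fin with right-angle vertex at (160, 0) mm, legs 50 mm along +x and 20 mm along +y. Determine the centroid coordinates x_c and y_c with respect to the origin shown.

x_c = 81.72 mm, y_c = 85.91 mm

rectangular body: A = 160 × 110 = 17600.00, centroid at (80.00, 55.00).
semicircular top: A = ½π·80² = 10053.10, centroid at (80.00, 143.95).
triangular fin: A = ½·50·20 = 500.00, centroid at (176.67, 6.67).
ΣA = 28153.10 mm²
ΣAx_c = (17600.00)(80.00) + (10053.10)(80.00) + (500.00)(176.67) = 2300581.05 mm³
ΣAy_c = (17600.00)(55.00) + (10053.10)(143.95) + (500.00)(6.67) = 2418507.28 mm³
x_c = 2300581.05 / 28153.10 = 81.72 mm
y_c = 2418507.28 / 28153.10 = 85.91 mm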